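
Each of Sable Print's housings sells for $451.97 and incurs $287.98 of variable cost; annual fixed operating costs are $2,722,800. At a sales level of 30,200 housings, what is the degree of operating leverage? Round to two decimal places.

At 30,200 units, contribution = 30,200 × $163.99 = $4,952,498.00.
EBIT = $4,952,498.00 − $2,722,800 = $2,229,698.00.
So DOL = total CM / EBIT = $4,952,498.00 / $2,229,698.00 = 2.2212.

2.22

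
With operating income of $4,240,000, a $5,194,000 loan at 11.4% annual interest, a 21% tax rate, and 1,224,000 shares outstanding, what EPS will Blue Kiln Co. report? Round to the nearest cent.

Pre-tax income = $4,240,000 − $592,116.00 = $3,647,884.00.
After tax at 21%: net income = $3,647,884.00 × 0.79 = $2,881,828.36.
EPS = $2,881,828.36 ÷ 1,224,000 = $2.35.

$2.35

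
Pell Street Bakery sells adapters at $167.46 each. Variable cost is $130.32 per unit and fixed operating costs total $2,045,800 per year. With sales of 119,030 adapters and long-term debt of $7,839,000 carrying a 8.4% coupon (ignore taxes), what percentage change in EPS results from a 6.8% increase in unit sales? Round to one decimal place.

+17.5%

At 119,030 units, contribution = 119,030 × $37.14 = $4,420,774.20.
Subtracting fixed costs: EBIT = $4,420,774.20 − $2,045,800 = $2,374,974.20.
After interest of $658,476.00, pre-tax earnings = $1,716,498.20.
DCL = total CM / (EBIT − I) = $4,420,774.20 / $1,716,498.20 = 2.5755.
EPS therefore changes by 2.5755 × (+6.8%) = +17.5%.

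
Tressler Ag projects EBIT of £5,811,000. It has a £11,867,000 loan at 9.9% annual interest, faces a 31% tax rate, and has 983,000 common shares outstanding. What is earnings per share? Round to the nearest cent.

Pre-tax income = £5,811,000 − £1,174,833.00 = £4,636,167.00.
Net income = £4,636,167.00 × (1 − 0.31) = £3,198,955.23.
EPS = £3,198,955.23 ÷ 983,000 = £3.25.

£3.25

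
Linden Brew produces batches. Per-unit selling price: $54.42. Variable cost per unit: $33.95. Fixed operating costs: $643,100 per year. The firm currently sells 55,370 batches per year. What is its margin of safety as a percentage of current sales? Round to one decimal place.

Each unit contributes $54.42 − $33.95 = $20.47. Break-even units = $643,100 ÷ $20.47 = 31,416.71; break-even revenue = 31,416.71 × $54.42 = $1,709,697.22.
Actual sales revenue = 55,370 × $54.42 = $3,013,235.40.
Margin of safety = ($3,013,235.40 − $1,709,697.22) ÷ $3,013,235.40 = 43.3%.

43.3%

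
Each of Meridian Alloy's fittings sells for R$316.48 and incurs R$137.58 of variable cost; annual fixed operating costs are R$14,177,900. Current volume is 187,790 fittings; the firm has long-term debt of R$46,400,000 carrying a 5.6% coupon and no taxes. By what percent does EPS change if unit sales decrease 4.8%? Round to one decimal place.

-9.6%

Contribution at this volume is 187,790 × R$178.90 = R$33,595,631.00.
Subtracting fixed costs: EBIT = R$33,595,631.00 − R$14,177,900 = R$19,417,731.00.
After interest of R$2,598,400.00, pre-tax earnings = R$16,819,331.00.
Degree of combined leverage = contribution ÷ (EBIT − I) = R$33,595,631.00 ÷ R$16,819,331.00 = 1.9974.
%ΔEPS = DCL × %ΔSales = 1.9974 × -4.8% = -9.6%.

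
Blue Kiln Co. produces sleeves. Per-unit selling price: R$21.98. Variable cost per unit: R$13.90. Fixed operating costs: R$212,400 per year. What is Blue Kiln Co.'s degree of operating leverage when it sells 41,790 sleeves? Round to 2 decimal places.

2.70

Total contribution margin = 41,790 × R$8.08 = R$337,663.20.
EBIT = R$337,663.20 − R$212,400 = R$125,263.20.
DOL = contribution ÷ EBIT = R$337,663.20 ÷ R$125,263.20 = 2.6956.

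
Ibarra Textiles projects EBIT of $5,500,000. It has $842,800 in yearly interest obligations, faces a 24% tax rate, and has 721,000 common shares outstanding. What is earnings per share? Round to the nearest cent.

$4.91

Pre-tax income = $5,500,000 − $842,800.00 = $4,657,200.00.
After tax at 24%: net income = $4,657,200.00 × 0.76 = $3,539,472.00.
Per share: $3,539,472.00 / 721,000 shares = $4.91.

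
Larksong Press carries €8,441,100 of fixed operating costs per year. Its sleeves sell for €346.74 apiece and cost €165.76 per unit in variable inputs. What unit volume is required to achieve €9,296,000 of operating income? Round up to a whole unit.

Each unit contributes €346.74 − €165.76 = €180.98.
Need Q such that Q × €180.98 − €8,441,100 = €9,296,000, i.e. Q = €17,737,100 / €180.98 = 98,005.86 → 98,006.

98,006 sleeves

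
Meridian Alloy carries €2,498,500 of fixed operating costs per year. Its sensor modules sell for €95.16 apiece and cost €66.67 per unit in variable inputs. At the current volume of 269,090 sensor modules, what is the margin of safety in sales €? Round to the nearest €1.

€17,261,316

Unit CM = price − variable cost = €95.16 − €66.67 = €28.49. Break-even units = €2,498,500 ÷ €28.49 = 87,697.44; break-even revenue = 87,697.44 × €95.16 = €8,345,288.17.
Current sales = 269,090 × €95.16 = €25,606,604.40.
Margin of safety = €25,606,604.40 − €8,345,288.17 = €17,261,316.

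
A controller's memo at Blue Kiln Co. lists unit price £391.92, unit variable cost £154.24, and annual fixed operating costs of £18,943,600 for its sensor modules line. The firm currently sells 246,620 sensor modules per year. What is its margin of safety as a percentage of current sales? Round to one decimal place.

Each unit contributes £391.92 − £154.24 = £237.68. Break-even units = £18,943,600 ÷ £237.68 = 79,702.12; break-even revenue = 79,702.12 × £391.92 = £31,236,855.07.
Actual sales revenue = 246,620 × £391.92 = £96,655,310.40.
Margin of safety = (£96,655,310.40 − £31,236,855.07) ÷ £96,655,310.40 = 67.7%.

67.7%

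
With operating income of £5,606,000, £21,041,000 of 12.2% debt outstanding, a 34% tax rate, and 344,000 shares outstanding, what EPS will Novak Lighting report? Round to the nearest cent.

£5.83

Pre-tax income = £5,606,000 − £2,567,002.00 = £3,038,998.00.
Net income = £3,038,998.00 × (1 − 0.34) = £2,005,738.68.
EPS = £2,005,738.68 ÷ 344,000 = £5.83.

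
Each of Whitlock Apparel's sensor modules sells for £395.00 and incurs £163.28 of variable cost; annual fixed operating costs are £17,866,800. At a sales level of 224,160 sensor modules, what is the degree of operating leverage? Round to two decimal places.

At 224,160 units, contribution = 224,160 × £231.72 = £51,942,355.20.
Operating income = contribution − fixed costs = £51,942,355.20 − £17,866,800 = £34,075,555.20.
DOL = contribution ÷ EBIT = £51,942,355.20 ÷ £34,075,555.20 = 1.5243.

1.52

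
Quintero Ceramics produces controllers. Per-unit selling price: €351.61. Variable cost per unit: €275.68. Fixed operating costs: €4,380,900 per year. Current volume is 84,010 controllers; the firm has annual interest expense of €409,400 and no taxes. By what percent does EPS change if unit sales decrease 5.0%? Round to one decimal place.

At 84,010 units, contribution = 84,010 × €75.93 = €6,378,879.30.
Operating income = contribution − fixed costs = €6,378,879.30 − €4,380,900 = €1,997,979.30.
Interest = €409,400.00, so EBIT − I = €1,588,579.30.
Degree of combined leverage = contribution ÷ (EBIT − I) = €6,378,879.30 ÷ €1,588,579.30 = 4.0155.
EPS therefore changes by 4.0155 × (-5.0%) = -20.1%.

-20.1%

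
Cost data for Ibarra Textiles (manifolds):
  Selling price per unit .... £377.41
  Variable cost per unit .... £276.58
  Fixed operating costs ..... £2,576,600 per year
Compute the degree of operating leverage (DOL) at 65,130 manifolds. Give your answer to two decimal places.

Contribution at this volume is 65,130 × £100.83 = £6,567,057.90.
Operating income = contribution − fixed costs = £6,567,057.90 − £2,576,600 = £3,990,457.90.
DOL = contribution ÷ EBIT = £6,567,057.90 ÷ £3,990,457.90 = 1.6457.

1.65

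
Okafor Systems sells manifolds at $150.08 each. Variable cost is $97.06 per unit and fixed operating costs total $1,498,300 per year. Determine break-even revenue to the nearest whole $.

$4,241,133

Contribution margin per unit = $150.08 − $97.06 = $53.02, a CM ratio of $53.02 ÷ $150.08 = 0.3533.
Break-even sales = FC ÷ CM ratio = $1,498,300 × $150.08 / $53.02 = $4,241,133.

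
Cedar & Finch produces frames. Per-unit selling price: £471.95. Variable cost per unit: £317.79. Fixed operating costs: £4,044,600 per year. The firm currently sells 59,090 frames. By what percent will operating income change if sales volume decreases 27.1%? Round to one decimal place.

-48.7%

At 59,090 units, contribution = 59,090 × £154.16 = £9,109,314.40.
Subtracting fixed costs: EBIT = £9,109,314.40 − £4,044,600 = £5,064,714.40.
DOL = contribution ÷ EBIT = £9,109,314.40 ÷ £5,064,714.40 = 1.7986.
Operating income changes by 1.7986 × -27.1% = -48.7%.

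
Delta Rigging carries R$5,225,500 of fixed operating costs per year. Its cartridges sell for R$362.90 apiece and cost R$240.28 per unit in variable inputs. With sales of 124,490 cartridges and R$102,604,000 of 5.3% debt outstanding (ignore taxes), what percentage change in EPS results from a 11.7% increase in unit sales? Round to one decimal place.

+38.8%

Total contribution margin = 124,490 × R$122.62 = R$15,264,963.80.
Operating income = contribution − fixed costs = R$15,264,963.80 − R$5,225,500 = R$10,039,463.80.
After interest of R$5,438,012.00, pre-tax earnings = R$4,601,451.80.
DCL = total CM / (EBIT − I) = R$15,264,963.80 / R$4,601,451.80 = 3.3174.
%ΔEPS = DCL × %ΔSales = 3.3174 × +11.7% = +38.8%.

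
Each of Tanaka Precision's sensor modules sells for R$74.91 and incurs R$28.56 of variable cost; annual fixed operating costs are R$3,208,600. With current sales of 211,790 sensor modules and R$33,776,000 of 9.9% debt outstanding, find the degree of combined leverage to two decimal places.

At 211,790 units, contribution = 211,790 × R$46.35 = R$9,816,466.50.
Subtracting fixed costs: EBIT = R$9,816,466.50 − R$3,208,600 = R$6,607,866.50. Interest = R$3,343,824.00.
DOL = R$9,816,466.50 ÷ R$6,607,866.50 = 1.4856; DFL = R$6,607,866.50 ÷ R$3,264,042.50 = 2.0244.
DCL = DOL × DFL = 1.4856 × 2.0244 = 3.0074.

3.01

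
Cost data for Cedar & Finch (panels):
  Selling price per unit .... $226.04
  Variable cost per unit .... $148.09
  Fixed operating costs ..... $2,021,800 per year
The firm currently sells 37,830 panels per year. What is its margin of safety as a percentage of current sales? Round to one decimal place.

31.4%

Contribution margin per unit = $226.04 − $148.09 = $77.95. Break-even units = $2,021,800 ÷ $77.95 = 25,937.14; break-even revenue = 25,937.14 × $226.04 = $5,862,830.94.
Actual sales revenue = 37,830 × $226.04 = $8,551,093.20.
Margin of safety = ($8,551,093.20 − $5,862,830.94) ÷ $8,551,093.20 = 31.4%.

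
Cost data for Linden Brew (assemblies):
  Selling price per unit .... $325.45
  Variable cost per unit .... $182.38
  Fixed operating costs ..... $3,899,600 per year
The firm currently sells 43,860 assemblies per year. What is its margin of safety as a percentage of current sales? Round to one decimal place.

Unit CM = price − variable cost = $325.45 − $182.38 = $143.07. Break-even units = $3,899,600 ÷ $143.07 = 27,256.59; break-even revenue = 27,256.59 × $325.45 = $8,870,656.46.
Actual sales revenue = 43,860 × $325.45 = $14,274,237.00.
Margin of safety = ($14,274,237.00 − $8,870,656.46) ÷ $14,274,237.00 = 37.9%.

37.9%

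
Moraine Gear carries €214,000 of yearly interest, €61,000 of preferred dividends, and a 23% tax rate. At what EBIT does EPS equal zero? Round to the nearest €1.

€293,221

Preferred dividends are paid after tax, so their pre-tax equivalent is €61,000 ÷ (1 − 0.23) = €79,220.78.
EPS = 0 when EBIT covers interest plus the pre-tax preferred burden: €214,000 + €79,220.78 = €293,220.78.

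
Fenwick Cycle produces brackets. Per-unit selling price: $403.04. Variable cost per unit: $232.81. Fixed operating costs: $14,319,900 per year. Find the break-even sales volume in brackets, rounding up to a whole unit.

Contribution margin per unit = $403.04 − $232.81 = $170.23.
Break-even Q = $14,319,900 / $170.23 = 84,120.90 → 84,121 brackets.

84,121 brackets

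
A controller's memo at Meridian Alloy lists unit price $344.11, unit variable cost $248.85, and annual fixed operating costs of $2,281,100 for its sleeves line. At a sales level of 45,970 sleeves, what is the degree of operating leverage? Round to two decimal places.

2.09

Total contribution margin = 45,970 × $95.26 = $4,379,102.20.
Subtracting fixed costs: EBIT = $4,379,102.20 − $2,281,100 = $2,098,002.20.
DOL = contribution ÷ EBIT = $4,379,102.20 ÷ $2,098,002.20 = 2.0873.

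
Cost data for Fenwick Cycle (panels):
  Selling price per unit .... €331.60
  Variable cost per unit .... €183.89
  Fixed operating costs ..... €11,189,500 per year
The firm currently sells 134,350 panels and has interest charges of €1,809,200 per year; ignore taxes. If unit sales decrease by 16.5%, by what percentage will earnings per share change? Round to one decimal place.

-47.8%

Total contribution margin = 134,350 × €147.71 = €19,844,838.50.
Subtracting fixed costs: EBIT = €19,844,838.50 − €11,189,500 = €8,655,338.50.
After interest of €1,809,200.00, pre-tax earnings = €6,846,138.50.
Degree of combined leverage = contribution ÷ (EBIT − I) = €19,844,838.50 ÷ €6,846,138.50 = 2.8987.
EPS therefore changes by 2.8987 × (-16.5%) = -47.8%.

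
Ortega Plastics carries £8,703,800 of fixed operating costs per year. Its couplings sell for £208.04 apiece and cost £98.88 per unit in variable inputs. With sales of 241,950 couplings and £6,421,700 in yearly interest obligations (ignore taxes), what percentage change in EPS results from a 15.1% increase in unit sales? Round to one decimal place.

At 241,950 units, contribution = 241,950 × £109.16 = £26,411,262.00.
Operating income = contribution − fixed costs = £26,411,262.00 − £8,703,800 = £17,707,462.00.
Interest = £6,421,700.00, so EBIT − I = £11,285,762.00.
DCL = total CM / (EBIT − I) = £26,411,262.00 / £11,285,762.00 = 2.3402.
%ΔEPS = DCL × %ΔSales = 2.3402 × +15.1% = +35.3%.

+35.3%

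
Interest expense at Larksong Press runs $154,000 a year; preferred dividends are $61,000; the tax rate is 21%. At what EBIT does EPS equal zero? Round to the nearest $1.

Preferred dividends are paid after tax, so their pre-tax equivalent is $61,000 ÷ (1 − 0.21) = $77,215.19.
EPS = 0 when EBIT covers interest plus the pre-tax preferred burden: $154,000 + $77,215.19 = $231,215.19.

$231,215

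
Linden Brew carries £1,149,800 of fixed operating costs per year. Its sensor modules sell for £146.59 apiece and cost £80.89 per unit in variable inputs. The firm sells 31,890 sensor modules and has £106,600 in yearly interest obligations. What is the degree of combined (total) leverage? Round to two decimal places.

2.50

Contribution at this volume is 31,890 × £65.70 = £2,095,173.00.
Operating income = contribution − fixed costs = £2,095,173.00 − £1,149,800 = £945,373.00. Interest = £106,600.00.
DOL = £2,095,173.00 ÷ £945,373.00 = 2.2162; DFL = £945,373.00 ÷ £838,773.00 = 1.1271.
DCL = DOL × DFL = 2.2162 × 1.1271 = 2.4979.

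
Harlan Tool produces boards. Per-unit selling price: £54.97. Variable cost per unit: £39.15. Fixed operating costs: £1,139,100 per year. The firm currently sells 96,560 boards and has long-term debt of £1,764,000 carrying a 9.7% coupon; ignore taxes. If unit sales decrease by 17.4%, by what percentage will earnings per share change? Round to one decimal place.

-122.3%

At 96,560 units, contribution = 96,560 × £15.82 = £1,527,579.20.
Operating income = contribution − fixed costs = £1,527,579.20 − £1,139,100 = £388,479.20.
After interest of £171,108.00, pre-tax earnings = £217,371.20.
Degree of combined leverage = contribution ÷ (EBIT − I) = £1,527,579.20 ÷ £217,371.20 = 7.0275.
%ΔEPS = DCL × %ΔSales = 7.0275 × -17.4% = -122.3%.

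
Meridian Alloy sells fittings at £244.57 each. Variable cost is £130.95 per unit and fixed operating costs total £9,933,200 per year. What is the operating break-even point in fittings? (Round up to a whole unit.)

Contribution margin per unit = £244.57 − £130.95 = £113.62.
Break-even Q = £9,933,200 / £113.62 = 87,424.75 → 87,425 fittings.

87,425 fittings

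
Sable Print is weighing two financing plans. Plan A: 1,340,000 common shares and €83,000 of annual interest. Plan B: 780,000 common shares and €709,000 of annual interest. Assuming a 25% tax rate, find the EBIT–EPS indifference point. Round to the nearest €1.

€1,580,929

Set EPS_A = EPS_B: (EBIT − €83,000)(1 − 0.25) ÷ 1,340,000 = (EBIT − €709,000)(1 − 0.25) ÷ 780,000.
Cancelling (1 − t) and cross-multiplying: 780,000·(EBIT − 83,000) = 1,340,000·(EBIT − 709,000).
EBIT × (1,340,000 − 780,000) = 709,000 × 1,340,000 − 83,000 × 780,000 = 885,320,000,000, so EBIT = 885,320,000,000 ÷ 560,000 = 1,580,928.57.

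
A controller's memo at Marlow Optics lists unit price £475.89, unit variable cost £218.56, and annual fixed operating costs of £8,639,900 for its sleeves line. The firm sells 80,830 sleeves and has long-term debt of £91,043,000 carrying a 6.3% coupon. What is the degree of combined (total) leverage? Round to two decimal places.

3.24

At 80,830 units, contribution = 80,830 × £257.33 = £20,799,983.90.
Operating income = contribution − fixed costs = £20,799,983.90 − £8,639,900 = £12,160,083.90. Interest = £5,735,709.00.
DOL = £20,799,983.90 ÷ £12,160,083.90 = 1.7105; DFL = £12,160,083.90 ÷ £6,424,374.90 = 1.8928.
DCL = DOL × DFL = 1.7105 × 1.8928 = 3.2376.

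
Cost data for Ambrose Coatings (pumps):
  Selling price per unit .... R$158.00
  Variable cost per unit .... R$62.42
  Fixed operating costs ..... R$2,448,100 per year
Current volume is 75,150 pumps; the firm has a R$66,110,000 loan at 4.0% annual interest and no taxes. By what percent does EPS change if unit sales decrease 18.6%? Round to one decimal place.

At 75,150 units, contribution = 75,150 × R$95.58 = R$7,182,837.00.
EBIT = R$7,182,837.00 − R$2,448,100 = R$4,734,737.00.
After interest of R$2,644,400.00, pre-tax earnings = R$2,090,337.00.
DCL = total CM / (EBIT − I) = R$7,182,837.00 / R$2,090,337.00 = 3.4362.
%ΔEPS = DCL × %ΔSales = 3.4362 × -18.6% = -63.9%.

-63.9%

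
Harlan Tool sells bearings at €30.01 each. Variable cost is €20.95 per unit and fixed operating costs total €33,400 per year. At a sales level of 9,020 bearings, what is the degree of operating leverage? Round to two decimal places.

Contribution at this volume is 9,020 × €9.06 = €81,721.20.
Operating income = contribution − fixed costs = €81,721.20 − €33,400 = €48,321.20.
DOL = contribution ÷ EBIT = €81,721.20 ÷ €48,321.20 = 1.6912.

1.69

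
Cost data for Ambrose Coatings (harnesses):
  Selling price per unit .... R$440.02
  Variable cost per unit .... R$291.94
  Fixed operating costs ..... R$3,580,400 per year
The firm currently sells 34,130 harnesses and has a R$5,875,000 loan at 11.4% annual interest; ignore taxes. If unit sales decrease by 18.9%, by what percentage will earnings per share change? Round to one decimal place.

-118.8%

At 34,130 units, contribution = 34,130 × R$148.08 = R$5,053,970.40.
EBIT = R$5,053,970.40 − R$3,580,400 = R$1,473,570.40.
Interest = R$669,750.00, so EBIT − I = R$803,820.40.
Degree of combined leverage = contribution ÷ (EBIT − I) = R$5,053,970.40 ÷ R$803,820.40 = 6.2874.
EPS therefore changes by 6.2874 × (-18.9%) = -118.8%.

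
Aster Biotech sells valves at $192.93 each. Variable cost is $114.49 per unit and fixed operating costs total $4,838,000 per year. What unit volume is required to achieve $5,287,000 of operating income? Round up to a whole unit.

129,080 valves

Each unit contributes $192.93 − $114.49 = $78.44.
Need Q such that Q × $78.44 − $4,838,000 = $5,287,000, i.e. Q = $10,125,000 / $78.44 = 129,079.55 → 129,080.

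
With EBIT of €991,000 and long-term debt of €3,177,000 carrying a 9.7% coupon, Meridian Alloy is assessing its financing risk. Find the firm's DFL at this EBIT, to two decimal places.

Interest = €308,169.00.
Degree of financial leverage = EBIT / (EBIT − interest) = €991,000 / €682,831.00 = 1.4513.

1.45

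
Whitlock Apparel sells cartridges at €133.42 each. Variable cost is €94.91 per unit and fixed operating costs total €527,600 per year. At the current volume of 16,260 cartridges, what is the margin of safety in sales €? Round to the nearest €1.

Unit CM = price − variable cost = €133.42 − €94.91 = €38.51. Break-even units = €527,600 ÷ €38.51 = 13,700.34; break-even revenue = 13,700.34 × €133.42 = €1,827,899.04.
Current sales = 16,260 × €133.42 = €2,169,409.20.
Margin of safety = €2,169,409.20 − €1,827,899.04 = €341,510.

€341,510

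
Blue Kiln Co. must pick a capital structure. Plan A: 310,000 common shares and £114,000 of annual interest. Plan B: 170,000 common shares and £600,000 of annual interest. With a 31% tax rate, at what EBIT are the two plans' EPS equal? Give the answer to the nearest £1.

£1,190,143

At indifference, (EBIT − 114,000)(1 − t)/310,000 = (EBIT − 600,000)(1 − t)/170,000.
Cancelling (1 − t) and cross-multiplying: 170,000·(EBIT − 114,000) = 310,000·(EBIT − 600,000).
Solving, EBIT = (600,000·310,000 − 114,000·170,000) / (310,000 − 170,000) = 166,620,000,000 / 140,000 = 1,190,142.86.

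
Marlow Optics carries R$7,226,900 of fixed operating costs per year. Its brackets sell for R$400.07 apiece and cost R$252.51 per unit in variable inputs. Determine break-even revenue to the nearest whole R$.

CM per unit = R$400.07 − R$252.51 = R$147.56; CM ratio = R$147.56 / R$400.07 = 0.3688.
Break-even revenue = fixed costs × price ÷ CM = R$7,226,900 × R$400.07 ÷ R$147.56 = R$19,593,832.

R$19,593,832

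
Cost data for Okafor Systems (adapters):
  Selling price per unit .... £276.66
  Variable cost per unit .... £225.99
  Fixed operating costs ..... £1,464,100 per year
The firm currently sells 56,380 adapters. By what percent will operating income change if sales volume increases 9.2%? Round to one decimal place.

At 56,380 units, contribution = 56,380 × £50.67 = £2,856,774.60.
Operating income = contribution − fixed costs = £2,856,774.60 − £1,464,100 = £1,392,674.60.
DOL = contribution ÷ EBIT = £2,856,774.60 ÷ £1,392,674.60 = 2.0513.
%ΔEBIT = DOL × %ΔSales = 2.0513 × +9.2% = +18.9%.

+18.9%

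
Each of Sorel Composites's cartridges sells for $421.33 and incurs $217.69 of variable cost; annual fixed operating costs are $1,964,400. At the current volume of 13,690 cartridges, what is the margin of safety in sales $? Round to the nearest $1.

Each unit contributes $421.33 − $217.69 = $203.64. Break-even units = $1,964,400 ÷ $203.64 = 9,646.43; break-even revenue = 9,646.43 × $421.33 = $4,064,332.41.
Current sales = 13,690 × $421.33 = $5,768,007.70.
Margin of safety = $5,768,007.70 − $4,064,332.41 = $1,703,675.

$1,703,675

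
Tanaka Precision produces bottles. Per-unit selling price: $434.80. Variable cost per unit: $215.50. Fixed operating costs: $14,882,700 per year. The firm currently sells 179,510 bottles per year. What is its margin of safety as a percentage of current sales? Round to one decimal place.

Contribution margin per unit = $434.80 − $215.50 = $219.30. Break-even units = $14,882,700 ÷ $219.30 = 67,864.57; break-even revenue = 67,864.57 × $434.80 = $29,507,514.64.
Actual sales revenue = 179,510 × $434.80 = $78,050,948.00.
Margin of safety = ($78,050,948.00 − $29,507,514.64) ÷ $78,050,948.00 = 62.2%.

62.2%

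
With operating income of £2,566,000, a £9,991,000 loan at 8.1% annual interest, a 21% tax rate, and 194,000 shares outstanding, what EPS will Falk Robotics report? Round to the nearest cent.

Interest = £809,271.00, so EBT = £2,566,000 − £809,271.00 = £1,756,729.00.
After tax at 21%: net income = £1,756,729.00 × 0.79 = £1,387,815.91.
Per share: £1,387,815.91 / 194,000 shares = £7.15.

£7.15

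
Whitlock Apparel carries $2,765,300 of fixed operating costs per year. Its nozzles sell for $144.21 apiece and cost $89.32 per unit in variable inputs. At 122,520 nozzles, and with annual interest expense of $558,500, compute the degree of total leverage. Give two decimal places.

1.98

At 122,520 units, contribution = 122,520 × $54.89 = $6,725,122.80.
Operating income = contribution − fixed costs = $6,725,122.80 − $2,765,300 = $3,959,822.80. Interest = $558,500.00, so EBIT − I = $3,401,322.80.
Degree of total leverage = total CM / (EBIT − interest) = $6,725,122.80 / $3,401,322.80 = 1.9772.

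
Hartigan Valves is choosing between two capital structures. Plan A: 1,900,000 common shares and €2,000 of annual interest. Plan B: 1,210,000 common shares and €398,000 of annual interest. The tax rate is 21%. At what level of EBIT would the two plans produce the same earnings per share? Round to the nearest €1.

Set EPS_A = EPS_B: (EBIT − €2,000)(1 − 0.21) ÷ 1,900,000 = (EBIT − €398,000)(1 − 0.21) ÷ 1,210,000.
Cancelling (1 − t) and cross-multiplying: 1,210,000·(EBIT − 2,000) = 1,900,000·(EBIT − 398,000).
Solving, EBIT = (398,000·1,900,000 − 2,000·1,210,000) / (1,900,000 − 1,210,000) = 753,780,000,000 / 690,000 = 1,092,434.78.

€1,092,435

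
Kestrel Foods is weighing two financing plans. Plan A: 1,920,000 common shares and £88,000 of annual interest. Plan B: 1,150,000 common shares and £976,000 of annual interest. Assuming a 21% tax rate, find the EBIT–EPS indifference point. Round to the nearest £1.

Set EPS_A = EPS_B: (EBIT − £88,000)(1 − 0.21) ÷ 1,920,000 = (EBIT − £976,000)(1 − 0.21) ÷ 1,150,000.
Cancelling (1 − t) and cross-multiplying: 1,150,000·(EBIT − 88,000) = 1,920,000·(EBIT − 976,000).
Solving, EBIT = (976,000·1,920,000 − 88,000·1,150,000) / (1,920,000 − 1,150,000) = 1,772,720,000,000 / 770,000 = 2,302,233.77.

£2,302,234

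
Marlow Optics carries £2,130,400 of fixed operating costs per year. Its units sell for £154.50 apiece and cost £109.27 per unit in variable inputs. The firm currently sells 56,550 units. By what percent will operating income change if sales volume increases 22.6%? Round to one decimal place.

+135.3%

Contribution at this volume is 56,550 × £45.23 = £2,557,756.50.
Subtracting fixed costs: EBIT = £2,557,756.50 − £2,130,400 = £427,356.50.
DOL = contribution ÷ EBIT = £2,557,756.50 ÷ £427,356.50 = 5.9851.
%ΔEBIT = DOL × %ΔSales = 5.9851 × +22.6% = +135.3%.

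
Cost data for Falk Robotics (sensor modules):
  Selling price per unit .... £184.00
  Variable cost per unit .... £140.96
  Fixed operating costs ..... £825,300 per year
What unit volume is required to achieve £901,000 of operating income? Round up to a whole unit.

Unit CM = price − variable cost = £184.00 − £140.96 = £43.04.
Need Q such that Q × £43.04 − £825,300 = £901,000, i.e. Q = £1,726,300 / £43.04 = 40,109.20 → 40,110.

40,110 sensor modules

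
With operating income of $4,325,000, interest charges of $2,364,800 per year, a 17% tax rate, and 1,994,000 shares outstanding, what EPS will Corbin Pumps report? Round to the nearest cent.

Pre-tax income = $4,325,000 − $2,364,800.00 = $1,960,200.00.
Net income = $1,960,200.00 × (1 − 0.17) = $1,626,966.00.
Per share: $1,626,966.00 / 1,994,000 shares = $0.82.

$0.82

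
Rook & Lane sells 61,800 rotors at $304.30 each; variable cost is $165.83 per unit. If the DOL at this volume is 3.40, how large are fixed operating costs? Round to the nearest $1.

Total contribution margin = 61,800 × $138.47 = $8,557,446.00.
Since DOL = CM ÷ EBIT, EBIT = $8,557,446.00 ÷ 3.40 = $2,516,895.88.
And FC = contribution − EBIT = $8,557,446.00 − $2,516,895.88 = $6,040,550.

$6,040,550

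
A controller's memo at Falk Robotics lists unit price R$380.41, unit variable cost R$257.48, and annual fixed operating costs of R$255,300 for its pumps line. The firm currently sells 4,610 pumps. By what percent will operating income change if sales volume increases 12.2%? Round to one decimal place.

At 4,610 units, contribution = 4,610 × R$122.93 = R$566,707.30.
Operating income = contribution − fixed costs = R$566,707.30 − R$255,300 = R$311,407.30.
Degree of operating leverage = R$566,707.30 / R$311,407.30 = 1.8198.
So EBIT moves 1.8198 × (+12.2%) = +22.2%.

+22.2%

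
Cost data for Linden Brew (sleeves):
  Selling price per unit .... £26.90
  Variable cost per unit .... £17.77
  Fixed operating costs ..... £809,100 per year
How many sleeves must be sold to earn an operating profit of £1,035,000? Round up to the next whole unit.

Unit CM = price − variable cost = £26.90 − £17.77 = £9.13.
Need Q such that Q × £9.13 − £809,100 = £1,035,000, i.e. Q = £1,844,100 / £9.13 = 201,982.48 → 201,983.

201,983 sleeves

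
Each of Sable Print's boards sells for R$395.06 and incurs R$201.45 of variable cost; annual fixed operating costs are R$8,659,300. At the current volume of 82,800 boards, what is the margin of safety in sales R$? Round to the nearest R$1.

Unit CM = price − variable cost = R$395.06 − R$201.45 = R$193.61. Break-even units = R$8,659,300 ÷ R$193.61 = 44,725.48; break-even revenue = 44,725.48 × R$395.06 = R$17,669,247.76.
Actual sales revenue = 82,800 × R$395.06 = R$32,710,968.00.
Margin of safety = R$32,710,968.00 − R$17,669,247.76 = R$15,041,720.

R$15,041,720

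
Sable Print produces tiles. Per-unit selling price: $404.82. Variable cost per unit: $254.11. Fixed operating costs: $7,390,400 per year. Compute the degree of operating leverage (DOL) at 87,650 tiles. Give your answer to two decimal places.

2.27

Total contribution margin = 87,650 × $150.71 = $13,209,731.50.
EBIT = $13,209,731.50 − $7,390,400 = $5,819,331.50.
Degree of operating leverage = $13,209,731.50 / $5,819,331.50 = 2.2700.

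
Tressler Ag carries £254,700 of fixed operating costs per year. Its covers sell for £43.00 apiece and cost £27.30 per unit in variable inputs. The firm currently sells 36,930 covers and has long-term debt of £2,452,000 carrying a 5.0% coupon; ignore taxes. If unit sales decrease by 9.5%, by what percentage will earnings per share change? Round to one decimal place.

Contribution at this volume is 36,930 × £15.70 = £579,801.00.
EBIT = £579,801.00 − £254,700 = £325,101.00.
Interest = £122,600.00, so EBIT − I = £202,501.00.
Degree of combined leverage = contribution ÷ (EBIT − I) = £579,801.00 ÷ £202,501.00 = 2.8632.
EPS therefore changes by 2.8632 × (-9.5%) = -27.2%.

-27.2%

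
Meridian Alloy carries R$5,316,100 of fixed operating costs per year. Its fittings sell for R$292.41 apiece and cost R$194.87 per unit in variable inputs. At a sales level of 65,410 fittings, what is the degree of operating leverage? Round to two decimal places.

Contribution at this volume is 65,410 × R$97.54 = R$6,380,091.40.
Operating income = contribution − fixed costs = R$6,380,091.40 − R$5,316,100 = R$1,063,991.40.
So DOL = total CM / EBIT = R$6,380,091.40 / R$1,063,991.40 = 5.9964.

6.00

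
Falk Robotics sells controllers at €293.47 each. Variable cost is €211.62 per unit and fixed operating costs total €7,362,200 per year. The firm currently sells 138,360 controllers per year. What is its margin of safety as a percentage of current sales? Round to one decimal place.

Contribution margin per unit = €293.47 − €211.62 = €81.85. Break-even units = €7,362,200 ÷ €81.85 = 89,947.46; break-even revenue = 89,947.46 × €293.47 = €26,396,882.52.
Current sales = 138,360 × €293.47 = €40,604,509.20.
Margin of safety = (€40,604,509.20 − €26,396,882.52) ÷ €40,604,509.20 = 35.0%.

35.0%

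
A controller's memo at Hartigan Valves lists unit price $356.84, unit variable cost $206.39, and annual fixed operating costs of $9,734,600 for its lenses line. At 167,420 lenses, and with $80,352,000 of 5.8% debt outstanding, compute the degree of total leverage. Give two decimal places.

2.33

Total contribution margin = 167,420 × $150.45 = $25,188,339.00.
Subtracting fixed costs: EBIT = $25,188,339.00 − $9,734,600 = $15,453,739.00. Interest = $4,660,416.00.
DOL = $25,188,339.00 ÷ $15,453,739.00 = 1.6299; DFL = $15,453,739.00 ÷ $10,793,323.00 = 1.4318.
DCL = DOL × DFL = 1.6299 × 1.4318 = 2.3337.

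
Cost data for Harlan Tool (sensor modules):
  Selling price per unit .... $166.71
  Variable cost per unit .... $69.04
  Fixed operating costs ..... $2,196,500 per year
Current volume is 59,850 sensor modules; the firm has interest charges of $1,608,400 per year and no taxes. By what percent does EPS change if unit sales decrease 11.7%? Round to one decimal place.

Total contribution margin = 59,850 × $97.67 = $5,845,549.50.
Subtracting fixed costs: EBIT = $5,845,549.50 − $2,196,500 = $3,649,049.50.
Interest = $1,608,400.00, so EBIT − I = $2,040,649.50.
DCL = total CM / (EBIT − I) = $5,845,549.50 / $2,040,649.50 = 2.8646.
EPS therefore changes by 2.8646 × (-11.7%) = -33.5%.

-33.5%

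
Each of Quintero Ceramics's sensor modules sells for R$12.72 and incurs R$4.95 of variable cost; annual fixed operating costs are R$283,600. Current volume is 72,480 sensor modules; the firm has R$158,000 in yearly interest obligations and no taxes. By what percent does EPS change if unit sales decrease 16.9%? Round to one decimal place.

-78.3%

Contribution at this volume is 72,480 × R$7.77 = R$563,169.60.
EBIT = R$563,169.60 − R$283,600 = R$279,569.60.
Interest = R$158,000.00, so EBIT − I = R$121,569.60.
DCL = total CM / (EBIT − I) = R$563,169.60 / R$121,569.60 = 4.6325.
%ΔEPS = DCL × %ΔSales = 4.6325 × -16.9% = -78.3%.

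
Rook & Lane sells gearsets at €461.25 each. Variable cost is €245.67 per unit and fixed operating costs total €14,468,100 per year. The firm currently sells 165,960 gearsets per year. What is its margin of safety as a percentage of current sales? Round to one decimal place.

Contribution margin per unit = €461.25 − €245.67 = €215.58. Break-even units = €14,468,100 ÷ €215.58 = 67,112.44; break-even revenue = 67,112.44 × €461.25 = €30,955,613.35.
Current sales = 165,960 × €461.25 = €76,549,050.00.
Margin of safety = (€76,549,050.00 − €30,955,613.35) ÷ €76,549,050.00 = 59.6%.

59.6%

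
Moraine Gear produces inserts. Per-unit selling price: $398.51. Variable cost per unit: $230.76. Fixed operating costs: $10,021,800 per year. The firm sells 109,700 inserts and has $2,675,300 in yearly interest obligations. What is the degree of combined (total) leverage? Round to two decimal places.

3.23

Total contribution margin = 109,700 × $167.75 = $18,402,175.00.
EBIT = $18,402,175.00 − $10,021,800 = $8,380,375.00. Interest = $2,675,300.00.
DOL = $18,402,175.00 ÷ $8,380,375.00 = 2.1959; DFL = $8,380,375.00 ÷ $5,705,075.00 = 1.4689.
Combined leverage = 2.1959 × 1.4689 = 3.2256.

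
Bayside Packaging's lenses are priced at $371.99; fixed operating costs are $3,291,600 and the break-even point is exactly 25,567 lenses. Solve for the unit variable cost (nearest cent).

$243.25

At break-even, FC = Q × (P − VC), so P − VC = $3,291,600 ÷ 25,567 = $128.7441.
Hence VC = price − CM = $371.99 − $128.7441 = $243.25.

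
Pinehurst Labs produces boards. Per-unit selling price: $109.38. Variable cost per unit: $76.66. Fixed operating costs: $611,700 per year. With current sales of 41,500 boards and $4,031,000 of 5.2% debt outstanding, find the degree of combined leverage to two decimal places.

2.53

Total contribution margin = 41,500 × $32.72 = $1,357,880.00.
Operating income = contribution − fixed costs = $1,357,880.00 − $611,700 = $746,180.00. Interest = $209,612.00, so EBIT − I = $536,568.00.
DCL = contribution ÷ (EBIT − I) = $1,357,880.00 ÷ $536,568.00 = 2.5307.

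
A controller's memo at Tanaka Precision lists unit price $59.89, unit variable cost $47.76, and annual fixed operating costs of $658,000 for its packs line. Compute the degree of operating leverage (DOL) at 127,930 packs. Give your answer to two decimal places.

1.74

At 127,930 units, contribution = 127,930 × $12.13 = $1,551,790.90.
Operating income = contribution − fixed costs = $1,551,790.90 − $658,000 = $893,790.90.
Degree of operating leverage = $1,551,790.90 / $893,790.90 = 1.7362.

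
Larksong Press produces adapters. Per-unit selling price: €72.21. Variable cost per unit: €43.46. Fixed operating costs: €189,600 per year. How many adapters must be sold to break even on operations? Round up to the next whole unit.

Unit CM = price − variable cost = €72.21 − €43.46 = €28.75.
Break-even volume = fixed costs ÷ CM per unit = €189,600 ÷ €28.75 = 6,594.78, so 6,595 adapters.

6,595 adapters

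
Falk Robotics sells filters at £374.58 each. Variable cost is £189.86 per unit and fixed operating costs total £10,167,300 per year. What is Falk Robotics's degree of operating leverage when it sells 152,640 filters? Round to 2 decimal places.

1.56

Contribution at this volume is 152,640 × £184.72 = £28,195,660.80.
Subtracting fixed costs: EBIT = £28,195,660.80 − £10,167,300 = £18,028,360.80.
So DOL = total CM / EBIT = £28,195,660.80 / £18,028,360.80 = 1.5640.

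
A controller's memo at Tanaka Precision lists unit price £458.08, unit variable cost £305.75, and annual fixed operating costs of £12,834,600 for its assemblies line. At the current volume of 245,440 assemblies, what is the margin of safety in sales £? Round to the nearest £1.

£73,835,517

Each unit contributes £458.08 − £305.75 = £152.33. Break-even units = £12,834,600 ÷ £152.33 = 84,255.24; break-even revenue = 84,255.24 × £458.08 = £38,595,638.21.
Actual sales revenue = 245,440 × £458.08 = £112,431,155.20.
Margin of safety = £112,431,155.20 − £38,595,638.21 = £73,835,517.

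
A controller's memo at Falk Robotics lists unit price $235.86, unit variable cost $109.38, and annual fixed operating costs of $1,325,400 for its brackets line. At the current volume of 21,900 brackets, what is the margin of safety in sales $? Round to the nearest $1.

$2,693,727

Unit CM = price − variable cost = $235.86 − $109.38 = $126.48. Break-even units = $1,325,400 ÷ $126.48 = 10,479.13; break-even revenue = 10,479.13 × $235.86 = $2,471,606.93.
Actual sales revenue = 21,900 × $235.86 = $5,165,334.00.
Margin of safety = $5,165,334.00 − $2,471,606.93 = $2,693,727.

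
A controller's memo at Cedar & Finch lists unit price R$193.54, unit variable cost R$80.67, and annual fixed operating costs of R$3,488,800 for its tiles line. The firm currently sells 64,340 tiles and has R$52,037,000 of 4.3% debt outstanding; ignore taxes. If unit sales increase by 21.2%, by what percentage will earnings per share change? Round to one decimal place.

+100.3%

At 64,340 units, contribution = 64,340 × R$112.87 = R$7,262,055.80.
Subtracting fixed costs: EBIT = R$7,262,055.80 − R$3,488,800 = R$3,773,255.80.
Interest = R$2,237,591.00, so EBIT − I = R$1,535,664.80.
Degree of combined leverage = contribution ÷ (EBIT − I) = R$7,262,055.80 ÷ R$1,535,664.80 = 4.7289.
EPS therefore changes by 4.7289 × (+21.2%) = +100.3%.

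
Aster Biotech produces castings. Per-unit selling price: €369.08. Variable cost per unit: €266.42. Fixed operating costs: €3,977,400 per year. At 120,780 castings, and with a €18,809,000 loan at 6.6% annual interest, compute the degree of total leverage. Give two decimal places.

1.73

At 120,780 units, contribution = 120,780 × €102.66 = €12,399,274.80.
Operating income = contribution − fixed costs = €12,399,274.80 − €3,977,400 = €8,421,874.80. Interest = €1,241,394.00.
DOL = €12,399,274.80 ÷ €8,421,874.80 = 1.4723; DFL = €8,421,874.80 ÷ €7,180,480.80 = 1.1729.
DCL = DOL × DFL = 1.4723 × 1.1729 = 1.7269.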